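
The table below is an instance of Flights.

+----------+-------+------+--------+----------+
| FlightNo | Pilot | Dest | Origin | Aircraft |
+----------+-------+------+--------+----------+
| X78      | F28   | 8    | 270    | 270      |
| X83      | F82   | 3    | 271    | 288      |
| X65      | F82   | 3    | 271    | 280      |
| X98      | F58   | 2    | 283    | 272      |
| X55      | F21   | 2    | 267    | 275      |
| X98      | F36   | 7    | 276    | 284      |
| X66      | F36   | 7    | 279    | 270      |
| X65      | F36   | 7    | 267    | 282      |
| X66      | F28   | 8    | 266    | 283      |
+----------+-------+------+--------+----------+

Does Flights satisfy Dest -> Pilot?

No

Dest=8: 2 rows → Pilot = F28, F28 ✓
Dest=3: 2 rows → Pilot = F82, F82 ✓
Dest=2: 2 rows → Pilot takes values {F58, F21} — violation
Dest=7: 3 rows → Pilot = F36, F36, F36 ✓
Two rows agree on Dest but differ on Pilot, so Dest -> Pilot does not hold.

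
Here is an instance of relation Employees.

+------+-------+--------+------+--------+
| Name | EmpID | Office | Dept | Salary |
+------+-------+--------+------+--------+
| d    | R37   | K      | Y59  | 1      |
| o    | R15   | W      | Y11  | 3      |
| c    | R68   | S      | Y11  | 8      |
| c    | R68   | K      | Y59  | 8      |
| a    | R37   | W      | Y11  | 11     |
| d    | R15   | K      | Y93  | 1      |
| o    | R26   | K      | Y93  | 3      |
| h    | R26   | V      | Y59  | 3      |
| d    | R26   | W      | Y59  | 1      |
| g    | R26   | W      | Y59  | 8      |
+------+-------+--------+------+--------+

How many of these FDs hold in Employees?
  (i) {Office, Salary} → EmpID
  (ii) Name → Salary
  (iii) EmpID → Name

1

(i) {Office, Salary} → EmpID: (Office=K, Salary=1): 2 rows → EmpID takes values {R37, R15} — violation — fails.
(ii) Name → Salary: every LHS value maps to a single RHS value — holds.
(iii) EmpID → Name: EmpID=R37: 2 rows → Name takes values {d, a} — violation; EmpID=R15: 2 rows → Name takes values {o, d} — violation; EmpID=R26: 4 rows → Name takes values {o, h, d, g} — violation — fails.
1 of the 3 dependencies holds.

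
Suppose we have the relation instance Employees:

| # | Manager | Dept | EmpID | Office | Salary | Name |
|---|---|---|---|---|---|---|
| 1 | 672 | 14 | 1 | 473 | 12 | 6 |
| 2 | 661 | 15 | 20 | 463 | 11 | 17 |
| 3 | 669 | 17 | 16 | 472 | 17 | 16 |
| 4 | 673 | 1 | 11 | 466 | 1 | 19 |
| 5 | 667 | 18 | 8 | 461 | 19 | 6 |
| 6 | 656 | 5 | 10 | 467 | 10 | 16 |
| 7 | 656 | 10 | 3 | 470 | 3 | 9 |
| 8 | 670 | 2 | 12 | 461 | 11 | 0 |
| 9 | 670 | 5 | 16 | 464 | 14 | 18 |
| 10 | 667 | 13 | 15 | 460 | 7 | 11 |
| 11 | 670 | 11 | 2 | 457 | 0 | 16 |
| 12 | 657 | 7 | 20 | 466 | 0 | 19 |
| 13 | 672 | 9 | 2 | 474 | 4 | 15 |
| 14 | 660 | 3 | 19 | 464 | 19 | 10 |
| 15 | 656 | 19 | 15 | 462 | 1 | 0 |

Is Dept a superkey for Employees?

No

Rows 6 and 9 have the same Dept value Dept=5 but are distinct tuples, so Dept does not determine every attribute — not a superkey.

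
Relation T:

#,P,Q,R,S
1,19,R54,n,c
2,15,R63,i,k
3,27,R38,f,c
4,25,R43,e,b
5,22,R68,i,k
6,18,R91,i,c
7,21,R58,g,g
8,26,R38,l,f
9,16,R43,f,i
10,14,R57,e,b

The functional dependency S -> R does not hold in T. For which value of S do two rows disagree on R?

c

S=c: rows 1, 3, 6 → R takes values {n, f, i} — violation
S=k: rows 2, 5 → R = i, i ✓
S=b: rows 4, 10 → R = e, e ✓
S=g: row 7 → R = g ✓
S=f: row 8 → R = l ✓
S=i: row 9 → R = f ✓
The only S value with inconsistent R is S=c.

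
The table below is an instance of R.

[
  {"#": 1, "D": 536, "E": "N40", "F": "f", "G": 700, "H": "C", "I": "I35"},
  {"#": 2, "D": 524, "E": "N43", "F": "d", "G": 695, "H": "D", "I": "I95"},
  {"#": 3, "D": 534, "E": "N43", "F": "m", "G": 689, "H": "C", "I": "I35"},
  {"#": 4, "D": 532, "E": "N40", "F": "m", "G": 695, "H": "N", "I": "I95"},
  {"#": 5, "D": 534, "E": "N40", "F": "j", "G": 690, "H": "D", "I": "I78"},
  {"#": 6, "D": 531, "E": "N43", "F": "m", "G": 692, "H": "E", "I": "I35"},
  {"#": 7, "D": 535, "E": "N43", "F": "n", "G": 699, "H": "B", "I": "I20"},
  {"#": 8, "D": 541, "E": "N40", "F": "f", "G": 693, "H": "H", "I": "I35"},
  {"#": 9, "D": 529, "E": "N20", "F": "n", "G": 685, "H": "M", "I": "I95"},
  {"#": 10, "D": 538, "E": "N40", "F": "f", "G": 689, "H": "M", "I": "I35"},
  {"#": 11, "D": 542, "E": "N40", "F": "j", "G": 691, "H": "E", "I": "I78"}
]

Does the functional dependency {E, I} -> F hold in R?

Yes

(E=N40, I=I35): rows 1, 8, 10 → F = f, f, f ✓
(E=N43, I=I95): row 2 → F = d ✓
(E=N43, I=I35): rows 3, 6 → F = m, m ✓
(E=N40, I=I95): row 4 → F = m ✓
(E=N40, I=I78): rows 5, 11 → F = j, j ✓
(E=N43, I=I20): row 7 → F = n ✓
(E=N20, I=I95): row 9 → F = n ✓
Every {E, I} value is associated with a single F value, so {E, I} -> F holds.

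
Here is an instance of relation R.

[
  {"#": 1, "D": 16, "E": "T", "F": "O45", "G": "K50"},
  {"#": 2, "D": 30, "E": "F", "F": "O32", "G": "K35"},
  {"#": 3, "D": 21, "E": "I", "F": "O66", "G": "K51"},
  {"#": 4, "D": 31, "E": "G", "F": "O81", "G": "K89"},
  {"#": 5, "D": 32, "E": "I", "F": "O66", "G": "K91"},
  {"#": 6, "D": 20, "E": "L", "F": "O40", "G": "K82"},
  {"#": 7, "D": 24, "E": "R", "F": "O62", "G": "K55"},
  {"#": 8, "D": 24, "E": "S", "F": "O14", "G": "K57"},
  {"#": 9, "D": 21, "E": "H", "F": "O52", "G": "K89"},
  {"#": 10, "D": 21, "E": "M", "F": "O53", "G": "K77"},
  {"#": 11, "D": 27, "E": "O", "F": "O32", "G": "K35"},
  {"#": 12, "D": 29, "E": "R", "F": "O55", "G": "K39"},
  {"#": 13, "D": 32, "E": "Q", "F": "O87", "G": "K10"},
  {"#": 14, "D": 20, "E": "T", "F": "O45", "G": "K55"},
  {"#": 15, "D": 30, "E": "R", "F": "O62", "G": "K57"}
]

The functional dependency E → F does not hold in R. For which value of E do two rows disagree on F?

E=T: rows 1, 14 → F = O45, O45 ✓
E=F: row 2 → F = O32 ✓
E=I: rows 3, 5 → F = O66, O66 ✓
E=G: row 4 → F = O81 ✓
E=L: row 6 → F = O40 ✓
E=R: rows 7, 12, 15 → F takes values {O62, O55} — violation
E=S: row 8 → F = O14 ✓
E=H: row 9 → F = O52 ✓
E=M: row 10 → F = O53 ✓
E=O: row 11 → F = O32 ✓
E=Q: row 13 → F = O87 ✓
The only E value with inconsistent F is E=R.

R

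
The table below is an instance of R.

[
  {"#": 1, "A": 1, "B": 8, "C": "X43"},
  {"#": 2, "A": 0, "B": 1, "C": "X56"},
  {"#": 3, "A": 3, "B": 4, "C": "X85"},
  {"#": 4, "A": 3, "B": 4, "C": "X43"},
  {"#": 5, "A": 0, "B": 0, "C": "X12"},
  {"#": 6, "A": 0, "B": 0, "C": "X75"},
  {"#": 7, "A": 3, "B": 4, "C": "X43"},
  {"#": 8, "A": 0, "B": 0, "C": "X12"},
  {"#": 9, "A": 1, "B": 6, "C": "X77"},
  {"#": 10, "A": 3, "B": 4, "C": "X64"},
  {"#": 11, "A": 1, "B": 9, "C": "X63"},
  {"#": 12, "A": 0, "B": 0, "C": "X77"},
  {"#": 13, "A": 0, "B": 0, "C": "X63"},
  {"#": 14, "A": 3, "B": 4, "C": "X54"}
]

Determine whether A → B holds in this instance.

No

A=1: rows 1, 9, 11 → B takes values {8, 6, 9} — violation
A=0: rows 2, 5, 6, 8, 12, 13 → B takes values {1, 0} — violation
A=3: rows 3, 4, 7, 10, 14 → B = 4, 4, 4, 4, 4 ✓
Two rows agree on A but differ on B, so A → B does not hold.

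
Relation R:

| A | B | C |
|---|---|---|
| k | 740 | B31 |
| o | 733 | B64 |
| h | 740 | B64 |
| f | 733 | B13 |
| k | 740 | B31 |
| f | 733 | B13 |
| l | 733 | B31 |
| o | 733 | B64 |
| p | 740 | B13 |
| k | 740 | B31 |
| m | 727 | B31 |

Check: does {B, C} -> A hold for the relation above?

(B=740, C=B31): 3 rows → A = k, k, k ✓
(B=733, C=B64): 2 rows → A = o, o ✓
(B=740, C=B64): 1 row → A = h ✓
(B=733, C=B13): 2 rows → A = f, f ✓
(B=733, C=B31): 1 row → A = l ✓
(B=740, C=B13): 1 row → A = p ✓
(B=727, C=B31): 1 row → A = m ✓
Every {B, C} value is associated with a single A value, so {B, C} -> A holds.

Yes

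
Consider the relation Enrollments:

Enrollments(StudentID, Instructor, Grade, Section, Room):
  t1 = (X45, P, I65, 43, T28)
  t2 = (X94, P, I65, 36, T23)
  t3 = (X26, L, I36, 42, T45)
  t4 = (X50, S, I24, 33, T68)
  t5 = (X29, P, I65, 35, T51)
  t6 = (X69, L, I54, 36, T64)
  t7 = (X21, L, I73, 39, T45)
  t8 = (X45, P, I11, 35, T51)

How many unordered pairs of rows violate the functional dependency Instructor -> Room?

Instructor=P: violating pairs (1,2), (1,5), (1,8), (2,5), (2,8) — 5 pairs.
Instructor=L: violating pairs (3,6), (6,7) — 2 pairs.

7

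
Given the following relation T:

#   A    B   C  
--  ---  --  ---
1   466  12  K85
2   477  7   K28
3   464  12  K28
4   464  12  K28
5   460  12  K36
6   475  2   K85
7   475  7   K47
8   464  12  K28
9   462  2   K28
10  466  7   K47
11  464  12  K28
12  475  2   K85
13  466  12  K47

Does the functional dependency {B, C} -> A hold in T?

No

(B=12, C=K85): row 1 → A = 466 ✓
(B=7, C=K28): row 2 → A = 477 ✓
(B=12, C=K28): rows 3, 4, 8, 11 → A = 464, 464, 464, 464 ✓
(B=12, C=K36): row 5 → A = 460 ✓
(B=2, C=K85): rows 6, 12 → A = 475, 475 ✓
(B=7, C=K47): rows 7, 10 → A takes values {475, 466} — violation
(B=2, C=K28): row 9 → A = 462 ✓
(B=12, C=K47): row 13 → A = 466 ✓
Two rows agree on {B, C} but differ on A, so {B, C} -> A does not hold.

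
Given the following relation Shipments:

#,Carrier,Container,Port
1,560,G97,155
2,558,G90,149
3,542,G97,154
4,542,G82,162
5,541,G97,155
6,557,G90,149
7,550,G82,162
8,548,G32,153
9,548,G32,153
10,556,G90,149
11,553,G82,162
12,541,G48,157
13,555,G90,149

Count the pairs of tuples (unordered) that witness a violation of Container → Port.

Container=G97: violating pairs (1,3), (3,5) — 2 pairs.
Container=G90: all 4 rows agree on Port — 0 pairs.
Container=G82: all 3 rows agree on Port — 0 pairs.
Container=G32: all 2 rows agree on Port — 0 pairs.

2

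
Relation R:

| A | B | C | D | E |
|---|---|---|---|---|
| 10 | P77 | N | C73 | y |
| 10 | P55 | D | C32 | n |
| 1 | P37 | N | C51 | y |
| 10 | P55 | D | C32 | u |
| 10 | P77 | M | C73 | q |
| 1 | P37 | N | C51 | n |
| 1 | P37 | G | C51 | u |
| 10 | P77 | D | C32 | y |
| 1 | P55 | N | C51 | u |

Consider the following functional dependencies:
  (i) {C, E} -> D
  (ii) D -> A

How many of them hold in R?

1

(i) {C, E} -> D: (C=N, E=y): 2 rows → D takes values {C73, C51} — violation — fails.
(ii) D -> A: every LHS value maps to a single RHS value — holds.
1 of the 2 dependencies holds.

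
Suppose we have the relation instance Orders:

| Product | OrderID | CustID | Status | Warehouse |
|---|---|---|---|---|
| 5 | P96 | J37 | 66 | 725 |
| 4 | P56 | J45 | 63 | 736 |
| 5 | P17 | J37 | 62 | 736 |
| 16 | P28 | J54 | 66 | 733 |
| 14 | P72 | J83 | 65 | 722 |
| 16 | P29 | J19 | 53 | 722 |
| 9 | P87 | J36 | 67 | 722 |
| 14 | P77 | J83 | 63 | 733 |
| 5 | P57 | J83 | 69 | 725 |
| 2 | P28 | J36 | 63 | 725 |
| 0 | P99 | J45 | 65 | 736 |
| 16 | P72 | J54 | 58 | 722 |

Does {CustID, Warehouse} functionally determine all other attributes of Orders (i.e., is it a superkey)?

No

Two distinct rows share (CustID=J45, Warehouse=736), so {CustID, Warehouse} does not determine every attribute — not a superkey.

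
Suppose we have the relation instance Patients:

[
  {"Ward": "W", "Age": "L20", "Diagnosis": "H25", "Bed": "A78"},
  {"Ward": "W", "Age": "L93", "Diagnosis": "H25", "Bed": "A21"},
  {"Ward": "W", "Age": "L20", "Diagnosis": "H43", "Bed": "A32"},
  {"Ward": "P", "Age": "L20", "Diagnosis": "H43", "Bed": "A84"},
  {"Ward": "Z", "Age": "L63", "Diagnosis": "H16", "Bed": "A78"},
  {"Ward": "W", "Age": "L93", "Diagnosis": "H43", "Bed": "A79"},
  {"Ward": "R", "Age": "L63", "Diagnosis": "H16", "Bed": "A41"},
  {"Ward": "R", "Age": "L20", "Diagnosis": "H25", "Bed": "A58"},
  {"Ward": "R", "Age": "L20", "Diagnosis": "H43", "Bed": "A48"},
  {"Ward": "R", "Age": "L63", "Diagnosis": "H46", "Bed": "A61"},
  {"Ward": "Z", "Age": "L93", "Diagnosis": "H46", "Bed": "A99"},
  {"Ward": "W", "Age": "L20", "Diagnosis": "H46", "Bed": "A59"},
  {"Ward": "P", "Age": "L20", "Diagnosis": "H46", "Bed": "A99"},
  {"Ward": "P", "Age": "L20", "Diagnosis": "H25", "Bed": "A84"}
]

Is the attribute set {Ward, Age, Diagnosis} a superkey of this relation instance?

All 14 rows have distinct {Ward, Age, Diagnosis} values, so {Ward, Age, Diagnosis} → (all attributes) holds and {Ward, Age, Diagnosis} is a superkey.

Yes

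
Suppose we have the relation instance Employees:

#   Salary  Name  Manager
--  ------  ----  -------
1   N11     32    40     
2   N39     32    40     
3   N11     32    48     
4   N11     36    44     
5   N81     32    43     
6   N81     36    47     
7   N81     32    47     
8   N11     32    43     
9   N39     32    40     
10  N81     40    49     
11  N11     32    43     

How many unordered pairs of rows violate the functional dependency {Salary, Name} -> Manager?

6

(Salary=N11, Name=32): violating pairs (1,3), (1,8), (1,11), (3,8), (3,11) — 5 pairs.
(Salary=N39, Name=32): all 2 rows agree on Manager — 0 pairs.
(Salary=N81, Name=32): violating pairs (5,7) — 1 pair.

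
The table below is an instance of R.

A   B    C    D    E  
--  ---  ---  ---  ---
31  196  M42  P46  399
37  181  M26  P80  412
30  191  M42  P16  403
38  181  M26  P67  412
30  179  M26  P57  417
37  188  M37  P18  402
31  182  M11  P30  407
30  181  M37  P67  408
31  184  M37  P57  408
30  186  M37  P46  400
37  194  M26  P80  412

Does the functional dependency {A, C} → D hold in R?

(A=31, C=M42): 1 row → D = P46 ✓
(A=37, C=M26): 2 rows → D = P80, P80 ✓
(A=30, C=M42): 1 row → D = P16 ✓
(A=38, C=M26): 1 row → D = P67 ✓
(A=30, C=M26): 1 row → D = P57 ✓
(A=37, C=M37): 1 row → D = P18 ✓
(A=31, C=M11): 1 row → D = P30 ✓
(A=30, C=M37): 2 rows → D takes values {P67, P46} — violation
(A=31, C=M37): 1 row → D = P57 ✓
Two rows agree on {A, C} but differ on D, so {A, C} → D does not hold.

No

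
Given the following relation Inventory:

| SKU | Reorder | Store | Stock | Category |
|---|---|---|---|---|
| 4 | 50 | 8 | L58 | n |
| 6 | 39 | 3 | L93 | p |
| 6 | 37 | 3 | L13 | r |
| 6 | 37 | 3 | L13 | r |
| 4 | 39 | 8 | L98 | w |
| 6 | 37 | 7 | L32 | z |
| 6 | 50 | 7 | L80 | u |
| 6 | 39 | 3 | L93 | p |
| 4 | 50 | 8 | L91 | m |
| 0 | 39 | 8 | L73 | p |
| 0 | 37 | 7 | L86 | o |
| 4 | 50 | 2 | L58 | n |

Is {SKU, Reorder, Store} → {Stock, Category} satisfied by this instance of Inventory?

(SKU=4, Reorder=50, Store=8): 2 rows → {Stock,Category} takes values {(L58, n), (L91, m)} — violation
(SKU=6, Reorder=39, Store=3): 2 rows → {Stock,Category} = (L93, p), (L93, p) ✓
(SKU=6, Reorder=37, Store=3): 2 rows → {Stock,Category} = (L13, r), (L13, r) ✓
(SKU=4, Reorder=39, Store=8): 1 row → {Stock,Category} = (L98, w) ✓
(SKU=6, Reorder=37, Store=7): 1 row → {Stock,Category} = (L32, z) ✓
(SKU=6, Reorder=50, Store=7): 1 row → {Stock,Category} = (L80, u) ✓
(SKU=0, Reorder=39, Store=8): 1 row → {Stock,Category} = (L73, p) ✓
(SKU=0, Reorder=37, Store=7): 1 row → {Stock,Category} = (L86, o) ✓
(SKU=4, Reorder=50, Store=2): 1 row → {Stock,Category} = (L58, n) ✓
Two rows agree on {SKU, Reorder, Store} but differ on {Stock, Category}, so {SKU, Reorder, Store} → {Stock, Category} does not hold.

No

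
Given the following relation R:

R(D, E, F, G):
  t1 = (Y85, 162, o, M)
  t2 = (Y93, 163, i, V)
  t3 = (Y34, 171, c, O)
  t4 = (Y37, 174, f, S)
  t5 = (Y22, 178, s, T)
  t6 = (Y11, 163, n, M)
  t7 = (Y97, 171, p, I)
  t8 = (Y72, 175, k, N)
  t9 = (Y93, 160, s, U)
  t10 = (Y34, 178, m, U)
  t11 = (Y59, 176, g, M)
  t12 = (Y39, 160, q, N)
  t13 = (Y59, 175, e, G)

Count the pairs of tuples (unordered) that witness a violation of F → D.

1

F=s: violating pairs (5,9) — 1 pair.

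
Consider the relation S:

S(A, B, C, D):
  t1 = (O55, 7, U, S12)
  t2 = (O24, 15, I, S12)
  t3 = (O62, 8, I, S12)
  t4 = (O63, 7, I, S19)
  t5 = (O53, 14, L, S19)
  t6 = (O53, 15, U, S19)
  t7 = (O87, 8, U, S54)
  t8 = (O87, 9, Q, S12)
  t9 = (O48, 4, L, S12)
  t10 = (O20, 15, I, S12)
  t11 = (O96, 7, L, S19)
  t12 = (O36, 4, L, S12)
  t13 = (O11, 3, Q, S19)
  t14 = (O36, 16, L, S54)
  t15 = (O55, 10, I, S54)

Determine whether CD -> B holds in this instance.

(C=U, D=S12): row 1 → B = 7 ✓
(C=I, D=S12): rows 2, 3, 10 → B takes values {15, 8} — violation
(C=I, D=S19): row 4 → B = 7 ✓
(C=L, D=S19): rows 5, 11 → B takes values {14, 7} — violation
(C=U, D=S19): row 6 → B = 15 ✓
(C=U, D=S54): row 7 → B = 8 ✓
(C=Q, D=S12): row 8 → B = 9 ✓
(C=L, D=S12): rows 9, 12 → B = 4, 4 ✓
(C=Q, D=S19): row 13 → B = 3 ✓
(C=L, D=S54): row 14 → B = 16 ✓
(C=I, D=S54): row 15 → B = 10 ✓
Two rows agree on CD but differ on B, so CD -> B does not hold.

No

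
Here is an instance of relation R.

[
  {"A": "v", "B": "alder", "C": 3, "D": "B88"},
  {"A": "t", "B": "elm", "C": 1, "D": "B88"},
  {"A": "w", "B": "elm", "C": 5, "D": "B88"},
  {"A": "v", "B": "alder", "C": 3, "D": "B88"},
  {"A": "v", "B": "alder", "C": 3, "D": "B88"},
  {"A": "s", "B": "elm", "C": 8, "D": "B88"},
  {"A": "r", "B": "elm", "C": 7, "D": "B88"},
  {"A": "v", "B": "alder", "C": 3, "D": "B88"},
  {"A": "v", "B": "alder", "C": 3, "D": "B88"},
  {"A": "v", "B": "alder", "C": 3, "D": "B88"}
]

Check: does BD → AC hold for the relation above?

No

(B=alder, D=B88): 6 rows → {A,C} = (v, 3), (v, 3), (v, 3), (v, 3), (v, 3), (v, 3) ✓
(B=elm, D=B88): 4 rows → {A,C} takes values {(t, 1), (w, 5), (s, 8), (r, 7)} — violation
Two rows agree on BD but differ on AC, so BD → AC does not hold.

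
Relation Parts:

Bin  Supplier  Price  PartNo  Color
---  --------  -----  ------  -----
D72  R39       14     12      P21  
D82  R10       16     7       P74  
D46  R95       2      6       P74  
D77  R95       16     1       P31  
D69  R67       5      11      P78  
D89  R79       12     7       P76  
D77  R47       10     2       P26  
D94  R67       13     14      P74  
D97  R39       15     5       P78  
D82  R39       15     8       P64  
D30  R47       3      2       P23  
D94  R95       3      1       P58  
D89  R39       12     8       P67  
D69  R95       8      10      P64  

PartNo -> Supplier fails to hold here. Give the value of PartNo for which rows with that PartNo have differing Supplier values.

7

PartNo=12: 1 row → Supplier = R39 ✓
PartNo=7: 2 rows → Supplier takes values {R10, R79} — violation
PartNo=6: 1 row → Supplier = R95 ✓
PartNo=1: 2 rows → Supplier = R95, R95 ✓
PartNo=11: 1 row → Supplier = R67 ✓
PartNo=2: 2 rows → Supplier = R47, R47 ✓
PartNo=14: 1 row → Supplier = R67 ✓
PartNo=5: 1 row → Supplier = R39 ✓
PartNo=8: 2 rows → Supplier = R39, R39 ✓
PartNo=10: 1 row → Supplier = R95 ✓
The only PartNo value with inconsistent Supplier is PartNo=7.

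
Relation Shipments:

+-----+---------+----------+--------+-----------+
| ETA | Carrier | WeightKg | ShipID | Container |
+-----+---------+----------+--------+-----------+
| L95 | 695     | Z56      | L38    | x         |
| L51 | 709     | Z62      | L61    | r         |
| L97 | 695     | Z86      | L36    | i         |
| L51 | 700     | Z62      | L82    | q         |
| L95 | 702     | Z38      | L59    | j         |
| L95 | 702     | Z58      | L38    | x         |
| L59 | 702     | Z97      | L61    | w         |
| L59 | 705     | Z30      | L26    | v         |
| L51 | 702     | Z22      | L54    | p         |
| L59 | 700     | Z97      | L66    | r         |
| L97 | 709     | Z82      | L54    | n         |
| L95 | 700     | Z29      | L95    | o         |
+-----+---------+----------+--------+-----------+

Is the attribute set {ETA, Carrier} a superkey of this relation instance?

Two distinct rows share (ETA=L95, Carrier=702), so {ETA, Carrier} does not determine every attribute — not a superkey.

No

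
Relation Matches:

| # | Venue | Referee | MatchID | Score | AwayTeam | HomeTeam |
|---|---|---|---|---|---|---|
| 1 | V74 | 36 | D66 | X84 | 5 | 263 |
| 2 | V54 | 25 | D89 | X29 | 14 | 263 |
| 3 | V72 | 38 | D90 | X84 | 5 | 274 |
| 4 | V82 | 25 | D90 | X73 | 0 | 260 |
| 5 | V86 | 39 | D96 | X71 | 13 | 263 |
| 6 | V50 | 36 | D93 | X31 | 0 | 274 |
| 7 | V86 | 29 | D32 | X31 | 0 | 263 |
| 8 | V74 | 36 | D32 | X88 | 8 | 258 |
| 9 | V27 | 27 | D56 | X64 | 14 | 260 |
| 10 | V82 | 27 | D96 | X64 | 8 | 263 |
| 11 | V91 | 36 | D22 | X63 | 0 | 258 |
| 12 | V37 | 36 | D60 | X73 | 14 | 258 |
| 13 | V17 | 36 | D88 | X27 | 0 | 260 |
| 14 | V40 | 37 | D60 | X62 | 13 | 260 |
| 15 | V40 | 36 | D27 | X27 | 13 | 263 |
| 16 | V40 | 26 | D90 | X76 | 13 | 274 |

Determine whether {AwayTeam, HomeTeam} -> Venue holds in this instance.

No

(AwayTeam=5, HomeTeam=263): row 1 → Venue = V74 ✓
(AwayTeam=14, HomeTeam=263): row 2 → Venue = V54 ✓
(AwayTeam=5, HomeTeam=274): row 3 → Venue = V72 ✓
(AwayTeam=0, HomeTeam=260): rows 4, 13 → Venue takes values {V82, V17} — violation
(AwayTeam=13, HomeTeam=263): rows 5, 15 → Venue takes values {V86, V40} — violation
(AwayTeam=0, HomeTeam=274): row 6 → Venue = V50 ✓
(AwayTeam=0, HomeTeam=263): row 7 → Venue = V86 ✓
(AwayTeam=8, HomeTeam=258): row 8 → Venue = V74 ✓
(AwayTeam=14, HomeTeam=260): row 9 → Venue = V27 ✓
(AwayTeam=8, HomeTeam=263): row 10 → Venue = V82 ✓
(AwayTeam=0, HomeTeam=258): row 11 → Venue = V91 ✓
(AwayTeam=14, HomeTeam=258): row 12 → Venue = V37 ✓
(AwayTeam=13, HomeTeam=260): row 14 → Venue = V40 ✓
(AwayTeam=13, HomeTeam=274): row 16 → Venue = V40 ✓
Two rows agree on {AwayTeam, HomeTeam} but differ on Venue, so {AwayTeam, HomeTeam} -> Venue does not hold.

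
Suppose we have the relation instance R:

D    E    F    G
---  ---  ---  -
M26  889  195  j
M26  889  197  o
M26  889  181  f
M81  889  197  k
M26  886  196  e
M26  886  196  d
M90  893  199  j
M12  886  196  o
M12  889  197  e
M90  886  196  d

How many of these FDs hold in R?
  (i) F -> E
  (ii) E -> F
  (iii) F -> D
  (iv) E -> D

(i) F -> E: every LHS value maps to a single RHS value — holds.
(ii) E -> F: E=889: 5 rows → F takes values {195, 197, 181} — violation — fails.
(iii) F -> D: F=197: 3 rows → D takes values {M26, M81, M12} — violation; F=196: 4 rows → D takes values {M26, M12, M90} — violation — fails.
(iv) E -> D: E=889: 5 rows → D takes values {M26, M81, M12} — violation; E=886: 4 rows → D takes values {M26, M12, M90} — violation — fails.
1 of the 4 dependencies holds.

1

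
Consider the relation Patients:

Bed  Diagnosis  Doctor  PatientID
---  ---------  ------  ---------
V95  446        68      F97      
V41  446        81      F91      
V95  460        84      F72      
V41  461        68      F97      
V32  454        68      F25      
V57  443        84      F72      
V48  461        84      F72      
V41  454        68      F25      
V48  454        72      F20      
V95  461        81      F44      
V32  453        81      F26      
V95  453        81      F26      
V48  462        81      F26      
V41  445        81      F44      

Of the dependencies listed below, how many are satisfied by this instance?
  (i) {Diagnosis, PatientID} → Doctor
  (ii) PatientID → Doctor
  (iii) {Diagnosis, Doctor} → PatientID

(i) {Diagnosis, PatientID} → Doctor: every LHS value maps to a single RHS value — holds.
(ii) PatientID → Doctor: every LHS value maps to a single RHS value — holds.
(iii) {Diagnosis, Doctor} → PatientID: every LHS value maps to a single RHS value — holds.
3 of the 3 dependencies hold.

3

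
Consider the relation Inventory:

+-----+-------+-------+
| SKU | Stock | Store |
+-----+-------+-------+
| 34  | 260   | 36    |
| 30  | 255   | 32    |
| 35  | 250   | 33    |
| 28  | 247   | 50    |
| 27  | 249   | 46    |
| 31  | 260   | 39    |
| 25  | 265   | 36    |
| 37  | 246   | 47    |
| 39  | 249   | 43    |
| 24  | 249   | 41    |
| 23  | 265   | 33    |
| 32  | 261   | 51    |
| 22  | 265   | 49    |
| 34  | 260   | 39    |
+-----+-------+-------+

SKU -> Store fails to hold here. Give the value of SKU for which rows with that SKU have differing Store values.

SKU=34: 2 rows → Store takes values {36, 39} — violation
SKU=30: 1 row → Store = 32 ✓
SKU=35: 1 row → Store = 33 ✓
SKU=28: 1 row → Store = 50 ✓
SKU=27: 1 row → Store = 46 ✓
SKU=31: 1 row → Store = 39 ✓
SKU=25: 1 row → Store = 36 ✓
SKU=37: 1 row → Store = 47 ✓
SKU=39: 1 row → Store = 43 ✓
SKU=24: 1 row → Store = 41 ✓
SKU=23: 1 row → Store = 33 ✓
SKU=32: 1 row → Store = 51 ✓
SKU=22: 1 row → Store = 49 ✓
The only SKU value with inconsistent Store is SKU=34.

34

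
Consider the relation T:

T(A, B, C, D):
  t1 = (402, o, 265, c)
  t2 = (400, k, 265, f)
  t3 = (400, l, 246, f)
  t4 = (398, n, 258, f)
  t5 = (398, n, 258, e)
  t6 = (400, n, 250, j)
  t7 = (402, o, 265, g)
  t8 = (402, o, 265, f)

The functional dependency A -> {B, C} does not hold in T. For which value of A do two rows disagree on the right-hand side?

A=402: rows 1, 7, 8 → {B,C} = (o, 265), (o, 265), (o, 265) ✓
A=400: rows 2, 3, 6 → {B,C} takes values {(k, 265), (l, 246), (n, 250)} — violation
A=398: rows 4, 5 → {B,C} = (n, 258), (n, 258) ✓
The only A value with inconsistent RHS is A=400.

400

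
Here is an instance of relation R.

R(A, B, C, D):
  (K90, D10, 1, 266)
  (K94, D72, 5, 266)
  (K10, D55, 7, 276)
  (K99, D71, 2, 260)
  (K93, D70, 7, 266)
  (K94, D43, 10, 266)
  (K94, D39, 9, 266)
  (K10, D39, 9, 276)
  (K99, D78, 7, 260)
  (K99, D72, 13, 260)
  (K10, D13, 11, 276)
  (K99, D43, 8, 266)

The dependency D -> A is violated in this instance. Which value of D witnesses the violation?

266

D=266: 6 rows → A takes values {K90, K94, K93, K99} — violation
D=276: 3 rows → A = K10, K10, K10 ✓
D=260: 3 rows → A = K99, K99, K99 ✓
The only D value with inconsistent A is D=266.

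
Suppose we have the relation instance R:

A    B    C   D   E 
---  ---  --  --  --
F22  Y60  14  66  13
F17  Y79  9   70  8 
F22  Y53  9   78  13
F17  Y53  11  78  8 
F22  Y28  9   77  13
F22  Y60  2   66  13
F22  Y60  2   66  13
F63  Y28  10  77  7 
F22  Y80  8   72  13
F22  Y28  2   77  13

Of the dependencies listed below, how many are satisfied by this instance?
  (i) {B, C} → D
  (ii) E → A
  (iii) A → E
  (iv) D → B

4

(i) {B, C} → D: every LHS value maps to a single RHS value — holds.
(ii) E → A: every LHS value maps to a single RHS value — holds.
(iii) A → E: every LHS value maps to a single RHS value — holds.
(iv) D → B: every LHS value maps to a single RHS value — holds.
4 of the 4 dependencies hold.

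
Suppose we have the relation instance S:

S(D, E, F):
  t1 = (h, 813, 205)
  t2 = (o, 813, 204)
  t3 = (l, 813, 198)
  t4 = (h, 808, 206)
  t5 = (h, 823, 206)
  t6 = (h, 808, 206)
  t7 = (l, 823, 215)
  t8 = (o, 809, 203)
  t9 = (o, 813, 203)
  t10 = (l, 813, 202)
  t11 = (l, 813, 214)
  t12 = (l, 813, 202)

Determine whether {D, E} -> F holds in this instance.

(D=h, E=813): row 1 → F = 205 ✓
(D=o, E=813): rows 2, 9 → F takes values {204, 203} — violation
(D=l, E=813): rows 3, 10, 11, 12 → F takes values {198, 202, 214} — violation
(D=h, E=808): rows 4, 6 → F = 206, 206 ✓
(D=h, E=823): row 5 → F = 206 ✓
(D=l, E=823): row 7 → F = 215 ✓
(D=o, E=809): row 8 → F = 203 ✓
Two rows agree on {D, E} but differ on F, so {D, E} -> F does not hold.

No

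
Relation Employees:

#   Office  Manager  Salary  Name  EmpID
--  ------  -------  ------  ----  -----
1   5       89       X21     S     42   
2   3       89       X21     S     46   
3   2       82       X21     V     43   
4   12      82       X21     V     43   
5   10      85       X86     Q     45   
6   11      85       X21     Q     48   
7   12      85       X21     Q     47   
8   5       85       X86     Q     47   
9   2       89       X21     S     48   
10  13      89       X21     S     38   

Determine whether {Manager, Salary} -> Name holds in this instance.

(Manager=89, Salary=X21): rows 1, 2, 9, 10 → Name = S, S, S, S ✓
(Manager=82, Salary=X21): rows 3, 4 → Name = V, V ✓
(Manager=85, Salary=X86): rows 5, 8 → Name = Q, Q ✓
(Manager=85, Salary=X21): rows 6, 7 → Name = Q, Q ✓
Every {Manager, Salary} value is associated with a single Name value, so {Manager, Salary} -> Name holds.

Yes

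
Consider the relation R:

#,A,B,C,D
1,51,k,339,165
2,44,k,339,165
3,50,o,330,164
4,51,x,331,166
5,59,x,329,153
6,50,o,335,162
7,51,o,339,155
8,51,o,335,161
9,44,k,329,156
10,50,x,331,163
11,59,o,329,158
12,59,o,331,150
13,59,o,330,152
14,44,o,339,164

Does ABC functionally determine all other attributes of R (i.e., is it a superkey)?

All 14 rows have distinct ABC values, so ABC → (all attributes) holds and ABC is a superkey.

Yes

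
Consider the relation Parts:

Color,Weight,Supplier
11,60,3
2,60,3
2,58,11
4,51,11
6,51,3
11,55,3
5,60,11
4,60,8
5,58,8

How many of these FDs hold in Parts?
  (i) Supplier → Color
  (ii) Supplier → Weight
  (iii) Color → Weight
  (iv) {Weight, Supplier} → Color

0

(i) Supplier → Color: Supplier=3: 4 rows → Color takes values {11, 2, 6} — violation; Supplier=11: 3 rows → Color takes values {2, 4, 5} — violation; Supplier=8: 2 rows → Color takes values {4, 5} — violation — fails.
(ii) Supplier → Weight: Supplier=3: 4 rows → Weight takes values {60, 51, 55} — violation; Supplier=11: 3 rows → Weight takes values {58, 51, 60} — violation; Supplier=8: 2 rows → Weight takes values {60, 58} — violation — fails.
(iii) Color → Weight: Color=11: 2 rows → Weight takes values {60, 55} — violation; Color=2: 2 rows → Weight takes values {60, 58} — violation; Color=4: 2 rows → Weight takes values {51, 60} — violation; Color=5: 2 rows → Weight takes values {60, 58} — violation — fails.
(iv) {Weight, Supplier} → Color: (Weight=60, Supplier=3): 2 rows → Color takes values {11, 2} — violation — fails.
None of the 4 dependencies hold.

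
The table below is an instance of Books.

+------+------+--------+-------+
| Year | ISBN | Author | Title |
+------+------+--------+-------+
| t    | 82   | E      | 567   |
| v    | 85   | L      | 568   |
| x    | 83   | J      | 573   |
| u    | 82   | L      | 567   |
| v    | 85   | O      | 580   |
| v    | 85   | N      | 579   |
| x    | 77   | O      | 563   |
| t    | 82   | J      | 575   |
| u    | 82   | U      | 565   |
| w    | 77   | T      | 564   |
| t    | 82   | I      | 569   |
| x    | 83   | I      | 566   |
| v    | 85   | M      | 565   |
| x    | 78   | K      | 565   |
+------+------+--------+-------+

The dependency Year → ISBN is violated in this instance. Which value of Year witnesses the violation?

x

Year=t: 3 rows → ISBN = 82, 82, 82 ✓
Year=v: 4 rows → ISBN = 85, 85, 85, 85 ✓
Year=x: 4 rows → ISBN takes values {83, 77, 78} — violation
Year=u: 2 rows → ISBN = 82, 82 ✓
Year=w: 1 row → ISBN = 77 ✓
The only Year value with inconsistent ISBN is Year=x.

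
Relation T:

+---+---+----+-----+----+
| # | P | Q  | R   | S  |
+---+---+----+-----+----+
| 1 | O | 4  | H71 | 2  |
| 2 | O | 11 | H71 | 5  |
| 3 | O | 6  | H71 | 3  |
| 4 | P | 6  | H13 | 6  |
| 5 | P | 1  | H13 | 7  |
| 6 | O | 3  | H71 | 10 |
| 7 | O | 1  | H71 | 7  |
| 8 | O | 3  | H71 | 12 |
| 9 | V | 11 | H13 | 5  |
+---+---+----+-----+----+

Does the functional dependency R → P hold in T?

No

R=H71: rows 1, 2, 3, 6, 7, 8 → P = O, O, O, O, O, O ✓
R=H13: rows 4, 5, 9 → P takes values {P, V} — violation
Two rows agree on R but differ on P, so R → P does not hold.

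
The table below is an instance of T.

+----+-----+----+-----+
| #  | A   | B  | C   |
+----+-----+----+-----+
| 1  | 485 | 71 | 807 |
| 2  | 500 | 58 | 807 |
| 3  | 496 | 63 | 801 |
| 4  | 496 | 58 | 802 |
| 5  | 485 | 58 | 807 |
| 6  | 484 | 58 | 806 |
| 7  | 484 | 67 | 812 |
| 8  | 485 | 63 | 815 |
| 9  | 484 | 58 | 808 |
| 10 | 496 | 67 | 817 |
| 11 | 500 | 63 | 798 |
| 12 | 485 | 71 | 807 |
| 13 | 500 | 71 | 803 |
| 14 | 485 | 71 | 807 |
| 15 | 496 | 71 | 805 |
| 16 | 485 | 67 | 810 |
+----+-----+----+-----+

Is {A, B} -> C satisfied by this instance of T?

No

(A=485, B=71): rows 1, 12, 14 → C = 807, 807, 807 ✓
(A=500, B=58): row 2 → C = 807 ✓
(A=496, B=63): row 3 → C = 801 ✓
(A=496, B=58): row 4 → C = 802 ✓
(A=485, B=58): row 5 → C = 807 ✓
(A=484, B=58): rows 6, 9 → C takes values {806, 808} — violation
(A=484, B=67): row 7 → C = 812 ✓
(A=485, B=63): row 8 → C = 815 ✓
(A=496, B=67): row 10 → C = 817 ✓
(A=500, B=63): row 11 → C = 798 ✓
(A=500, B=71): row 13 → C = 803 ✓
(A=496, B=71): row 15 → C = 805 ✓
(A=485, B=67): row 16 → C = 810 ✓
Two rows agree on {A, B} but differ on C, so {A, B} -> C does not hold.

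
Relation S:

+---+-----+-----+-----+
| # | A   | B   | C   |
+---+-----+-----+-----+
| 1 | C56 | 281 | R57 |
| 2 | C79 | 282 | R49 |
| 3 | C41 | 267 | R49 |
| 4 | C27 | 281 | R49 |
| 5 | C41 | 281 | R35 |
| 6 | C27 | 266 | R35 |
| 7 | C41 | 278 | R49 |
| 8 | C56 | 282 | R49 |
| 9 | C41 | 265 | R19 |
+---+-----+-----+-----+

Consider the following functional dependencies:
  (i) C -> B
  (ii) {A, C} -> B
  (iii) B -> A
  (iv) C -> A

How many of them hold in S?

0

(i) C -> B: C=R49: rows 2, 3, 4, 7, 8 → B takes values {282, 267, 281, 278} — violation; C=R35: rows 5, 6 → B takes values {281, 266} — violation — fails.
(ii) {A, C} -> B: (A=C41, C=R49): rows 3, 7 → B takes values {267, 278} — violation — fails.
(iii) B -> A: B=281: rows 1, 4, 5 → A takes values {C56, C27, C41} — violation; B=282: rows 2, 8 → A takes values {C79, C56} — violation — fails.
(iv) C -> A: C=R49: rows 2, 3, 4, 7, 8 → A takes values {C79, C41, C27, C56} — violation; C=R35: rows 5, 6 → A takes values {C41, C27} — violation — fails.
None of the 4 dependencies hold.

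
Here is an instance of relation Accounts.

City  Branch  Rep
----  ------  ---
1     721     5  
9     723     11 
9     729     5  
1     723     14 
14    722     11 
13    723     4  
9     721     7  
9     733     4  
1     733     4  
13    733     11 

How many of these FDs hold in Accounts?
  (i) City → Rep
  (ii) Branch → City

(i) City → Rep: City=1: 3 rows → Rep takes values {5, 14, 4} — violation; City=9: 4 rows → Rep takes values {11, 5, 7, 4} — violation; City=13: 2 rows → Rep takes values {4, 11} — violation — fails.
(ii) Branch → City: Branch=721: 2 rows → City takes values {1, 9} — violation; Branch=723: 3 rows → City takes values {9, 1, 13} — violation; Branch=733: 3 rows → City takes values {9, 1, 13} — violation — fails.
None of the 2 dependencies hold.

0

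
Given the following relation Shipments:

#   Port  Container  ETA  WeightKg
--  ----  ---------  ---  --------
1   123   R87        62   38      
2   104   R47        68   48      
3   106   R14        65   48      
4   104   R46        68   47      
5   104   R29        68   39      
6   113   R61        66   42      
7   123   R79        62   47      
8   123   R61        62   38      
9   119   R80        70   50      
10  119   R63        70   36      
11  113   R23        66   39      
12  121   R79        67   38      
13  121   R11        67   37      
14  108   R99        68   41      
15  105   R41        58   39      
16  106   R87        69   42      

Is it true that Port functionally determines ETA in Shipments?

No

Port=123: rows 1, 7, 8 → ETA = 62, 62, 62 ✓
Port=104: rows 2, 4, 5 → ETA = 68, 68, 68 ✓
Port=106: rows 3, 16 → ETA takes values {65, 69} — violation
Port=113: rows 6, 11 → ETA = 66, 66 ✓
Port=119: rows 9, 10 → ETA = 70, 70 ✓
Port=121: rows 12, 13 → ETA = 67, 67 ✓
Port=108: row 14 → ETA = 68 ✓
Port=105: row 15 → ETA = 58 ✓
Two rows agree on Port but differ on ETA, so Port -> ETA does not hold.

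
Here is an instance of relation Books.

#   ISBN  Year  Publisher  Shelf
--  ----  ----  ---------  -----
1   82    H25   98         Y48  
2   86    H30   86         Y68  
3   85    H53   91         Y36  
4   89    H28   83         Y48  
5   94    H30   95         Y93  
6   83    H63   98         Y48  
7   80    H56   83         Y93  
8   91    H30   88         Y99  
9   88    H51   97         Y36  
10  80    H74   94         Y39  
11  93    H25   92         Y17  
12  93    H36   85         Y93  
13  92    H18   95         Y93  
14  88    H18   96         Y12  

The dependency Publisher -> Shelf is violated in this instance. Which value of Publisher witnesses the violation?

Publisher=98: rows 1, 6 → Shelf = Y48, Y48 ✓
Publisher=86: row 2 → Shelf = Y68 ✓
Publisher=91: row 3 → Shelf = Y36 ✓
Publisher=83: rows 4, 7 → Shelf takes values {Y48, Y93} — violation
Publisher=95: rows 5, 13 → Shelf = Y93, Y93 ✓
Publisher=88: row 8 → Shelf = Y99 ✓
Publisher=97: row 9 → Shelf = Y36 ✓
Publisher=94: row 10 → Shelf = Y39 ✓
Publisher=92: row 11 → Shelf = Y17 ✓
Publisher=85: row 12 → Shelf = Y93 ✓
Publisher=96: row 14 → Shelf = Y12 ✓
The only Publisher value with inconsistent Shelf is Publisher=83.

83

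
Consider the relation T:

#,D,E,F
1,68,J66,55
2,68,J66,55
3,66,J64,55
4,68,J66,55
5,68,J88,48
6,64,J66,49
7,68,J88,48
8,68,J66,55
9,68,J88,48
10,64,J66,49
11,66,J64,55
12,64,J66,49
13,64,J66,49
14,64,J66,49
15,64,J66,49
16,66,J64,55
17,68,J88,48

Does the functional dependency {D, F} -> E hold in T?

(D=68, F=55): rows 1, 2, 4, 8 → E = J66, J66, J66, J66 ✓
(D=66, F=55): rows 3, 11, 16 → E = J64, J64, J64 ✓
(D=68, F=48): rows 5, 7, 9, 17 → E = J88, J88, J88, J88 ✓
(D=64, F=49): rows 6, 10, 12, 13, 14, 15 → E = J66, J66, J66, J66, J66, J66 ✓
Every {D, F} value is associated with a single E value, so {D, F} -> E holds.

Yes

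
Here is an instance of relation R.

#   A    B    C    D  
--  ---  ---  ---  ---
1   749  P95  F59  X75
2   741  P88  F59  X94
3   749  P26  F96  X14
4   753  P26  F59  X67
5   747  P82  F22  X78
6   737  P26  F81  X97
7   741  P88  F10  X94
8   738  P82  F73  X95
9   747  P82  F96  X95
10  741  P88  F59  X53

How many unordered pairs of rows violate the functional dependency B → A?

B=P88: all 3 rows agree on A — 0 pairs.
B=P26: violating pairs (3,4), (3,6), (4,6) — 3 pairs.
B=P82: violating pairs (5,8), (8,9) — 2 pairs.

5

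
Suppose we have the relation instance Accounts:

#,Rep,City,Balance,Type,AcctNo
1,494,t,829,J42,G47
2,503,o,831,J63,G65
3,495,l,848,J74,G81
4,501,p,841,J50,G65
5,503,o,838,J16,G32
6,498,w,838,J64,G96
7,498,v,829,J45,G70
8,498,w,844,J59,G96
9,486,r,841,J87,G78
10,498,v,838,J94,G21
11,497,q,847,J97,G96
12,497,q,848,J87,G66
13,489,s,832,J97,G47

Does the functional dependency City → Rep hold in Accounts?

City=t: row 1 → Rep = 494 ✓
City=o: rows 2, 5 → Rep = 503, 503 ✓
City=l: row 3 → Rep = 495 ✓
City=p: row 4 → Rep = 501 ✓
City=w: rows 6, 8 → Rep = 498, 498 ✓
City=v: rows 7, 10 → Rep = 498, 498 ✓
City=r: row 9 → Rep = 486 ✓
City=q: rows 11, 12 → Rep = 497, 497 ✓
City=s: row 13 → Rep = 489 ✓
Every City value is associated with a single Rep value, so City → Rep holds.

Yes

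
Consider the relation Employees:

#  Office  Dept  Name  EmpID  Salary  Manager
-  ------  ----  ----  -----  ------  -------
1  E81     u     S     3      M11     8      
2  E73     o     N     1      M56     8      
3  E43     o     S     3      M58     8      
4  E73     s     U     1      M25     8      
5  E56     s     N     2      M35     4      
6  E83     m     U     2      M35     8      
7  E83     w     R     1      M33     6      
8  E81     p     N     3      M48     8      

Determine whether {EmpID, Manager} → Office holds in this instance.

No

(EmpID=3, Manager=8): rows 1, 3, 8 → Office takes values {E81, E43} — violation
(EmpID=1, Manager=8): rows 2, 4 → Office = E73, E73 ✓
(EmpID=2, Manager=4): row 5 → Office = E56 ✓
(EmpID=2, Manager=8): row 6 → Office = E83 ✓
(EmpID=1, Manager=6): row 7 → Office = E83 ✓
Two rows agree on {EmpID, Manager} but differ on Office, so {EmpID, Manager} → Office does not hold.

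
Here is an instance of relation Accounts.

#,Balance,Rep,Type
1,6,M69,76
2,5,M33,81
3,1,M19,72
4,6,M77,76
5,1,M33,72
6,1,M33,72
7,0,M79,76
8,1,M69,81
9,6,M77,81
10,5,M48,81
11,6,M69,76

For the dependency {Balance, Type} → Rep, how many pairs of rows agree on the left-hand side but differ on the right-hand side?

(Balance=6, Type=76): violating pairs (1,4), (4,11) — 2 pairs.
(Balance=5, Type=81): violating pairs (2,10) — 1 pair.
(Balance=1, Type=72): violating pairs (3,5), (3,6) — 2 pairs.

5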